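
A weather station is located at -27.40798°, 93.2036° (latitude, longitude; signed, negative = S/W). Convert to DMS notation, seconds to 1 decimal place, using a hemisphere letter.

27°24′28.7″ S, 93°12′13.0″ E

Latitude is negative → S; |value| = 27.407980
Latitude: 0.407980 × 60 = 24.47880′ → 24′, remainder × 60 = 28.728″
λ: 0.203600 × 60 = 12.21600′ → 12′, remainder × 60 = 12.960″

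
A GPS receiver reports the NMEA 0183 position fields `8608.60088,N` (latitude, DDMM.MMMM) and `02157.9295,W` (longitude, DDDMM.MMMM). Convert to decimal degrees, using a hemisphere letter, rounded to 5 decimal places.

86.14335° N, 21.96549° W

Lat: split at 2 digits → 86° and 8.60088′; 86 + 8.60088/60 = 86.143348
Longitude: split at 3 digits → 021° and 57.9295′; 21 + 57.9295/60 = 21.965492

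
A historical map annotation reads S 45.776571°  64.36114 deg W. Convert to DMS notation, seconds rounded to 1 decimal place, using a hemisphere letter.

45°46′35.7″ S, 64°21′40.1″ W

φ: whole degrees 45; 46.59426′ → 46′ and 35.656″
λ: 0.361140 × 60 = 21.66840′ → 21′, remainder × 60 = 40.104″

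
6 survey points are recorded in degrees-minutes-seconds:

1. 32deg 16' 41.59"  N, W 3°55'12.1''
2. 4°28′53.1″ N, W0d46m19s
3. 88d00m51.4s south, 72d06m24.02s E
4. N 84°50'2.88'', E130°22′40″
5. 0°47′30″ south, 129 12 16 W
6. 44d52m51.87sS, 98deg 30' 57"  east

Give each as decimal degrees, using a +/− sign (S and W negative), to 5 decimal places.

Point 1:
  Lat: 32° + 16/60 + 41.59/3600 = 32 + 0.266667 + 0.011553 = 32.278219
  N → positive
  Lon: 3 + 55/60 + 12.1/3600 = 3.920028
  W ⇒ negate
Point 2:
  Latitude: 4° + 28/60 + 53.1/3600 = 4 + 0.466667 + 0.014750 = 4.481417
  N ⇒ keep positive
  Longitude: 0 + 46/60 + 19/3600 = 0.771944
  hemisphere W, so the sign is −
Point 3:
  Lat: 0′ + 51.4″ = 0.85667′; 88 + 0.85667/60 = 88.014278
  hemisphere S, so the sign is −
  λ: 6′ + 24.02″ = 6.40033′; 72 + 6.40033/60 = 72.106672
  E ⇒ keep positive
Point 4:
  Lat: 84° + 50/60 + 2.88/3600 = 84 + 0.833333 + 0.000800 = 84.834133
  N → positive
  Lon: 22′ + 40″ = 22.66667′; 130 + 22.66667/60 = 130.377778
  E ⇒ keep positive
Point 5:
  φ: 0° + 47/60 + 30/3600 = 0 + 0.783333 + 0.008333 = 0.791667
  hemisphere S, so the sign is −
  λ: 129 + 12/60 + 16/3600 = 129.204444
  W → negative
Point 6:
  φ: 44 + 52/60 + 51.87/3600 = 44.881075
  hemisphere S, so the sign is −
  Longitude: 30′ + 57″ = 30.95000′; 98 + 30.95000/60 = 98.515833
  E → positive

1. 32.27822, -3.92003
2. 4.48142, -0.77194
3. -88.01428, 72.10667
4. 84.83413, 130.37778
5. -0.79167, -129.20444
6. -44.88108, 98.51583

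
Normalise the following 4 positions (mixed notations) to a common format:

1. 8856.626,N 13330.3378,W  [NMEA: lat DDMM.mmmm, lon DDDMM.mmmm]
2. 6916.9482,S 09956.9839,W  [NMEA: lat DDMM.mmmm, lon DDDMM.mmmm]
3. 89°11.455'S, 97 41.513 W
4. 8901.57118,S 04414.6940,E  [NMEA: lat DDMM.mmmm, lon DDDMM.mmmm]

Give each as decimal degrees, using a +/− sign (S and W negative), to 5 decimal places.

1. 88.94377, -133.50563
2. -69.28247, -99.94973
3. -89.19092, -97.69188
4. -89.02619, 44.24490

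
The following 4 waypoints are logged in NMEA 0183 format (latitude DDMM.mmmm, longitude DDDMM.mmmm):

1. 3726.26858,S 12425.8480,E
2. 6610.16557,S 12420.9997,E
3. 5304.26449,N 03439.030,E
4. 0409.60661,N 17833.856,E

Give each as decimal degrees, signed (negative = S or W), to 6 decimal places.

Point 1:
  Latitude: degrees = first 2 digits = 37, minutes = 26.26858; 37 + 26.26858/60 = 37.4378097
  S → negative
  Longitude: degrees = first 3 digits = 124, minutes = 25.848; 124 + 25.848/60 = 124.4308000
  E ⇒ keep positive
Point 2:
  Lat: degrees = first 2 digits = 66, minutes = 10.16557; 66 + 10.16557/60 = 66.1694262
  S → negative
  Lon: split at 3 digits → 124° and 20.9997′; 124 + 20.9997/60 = 124.3499950
  E ⇒ keep positive
Point 3:
  φ: split at 2 digits → 53° and 4.26449′; 53 + 4.26449/60 = 53.0710748
  N → positive
  λ: split at 3 digits → 034° and 39.03′; 34 + 39.03/60 = 34.6505000
  E ⇒ keep positive
Point 4:
  Latitude: split at 2 digits → 04° and 9.60661′; 4 + 9.60661/60 = 4.1601102
  N ⇒ keep positive
  λ: split at 3 digits → 178° and 33.856′; 178 + 33.856/60 = 178.5642667
  E → positive

1. -37.437810, 124.430800
2. -66.169426, 124.349995
3. 53.071075, 34.650500
4. 4.160110, 178.564267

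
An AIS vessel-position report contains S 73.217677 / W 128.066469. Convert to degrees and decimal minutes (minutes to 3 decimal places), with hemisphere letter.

73° 13.061′ S, 128° 3.988′ W

φ: fractional part 0.217677 → 13.06062 minutes
Lon: minutes = (128.066469 − 128) × 60 = 3.98814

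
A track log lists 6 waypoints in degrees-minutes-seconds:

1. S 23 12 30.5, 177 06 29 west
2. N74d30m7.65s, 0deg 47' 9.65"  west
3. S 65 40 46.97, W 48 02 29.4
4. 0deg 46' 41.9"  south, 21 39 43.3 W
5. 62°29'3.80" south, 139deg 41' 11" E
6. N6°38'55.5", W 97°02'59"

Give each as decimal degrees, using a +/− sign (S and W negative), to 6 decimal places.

Point 1:
  φ: 12′ + 30.5″ = 12.50833′; 23 + 12.50833/60 = 23.2084722
  S ⇒ negate
  Longitude: 177° + 6/60 + 29/3600 = 177 + 0.100000 + 0.008056 = 177.1080556
  W → negative
Point 2:
  Latitude: 74 + 30/60 + 7.65/3600 = 74.5021250
  N ⇒ keep positive
  Lon: 0 + 47/60 + 9.65/3600 = 0.7860139
  W ⇒ negate
Point 3:
  Latitude: 40′ + 46.97″ = 40.78283′; 65 + 40.78283/60 = 65.6797139
  S ⇒ negate
  Longitude: 48 + 2/60 + 29.4/3600 = 48.0415000
  W → negative
Point 4:
  Lat: 46′ + 41.9″ = 46.69833′; 0 + 46.69833/60 = 0.7783056
  S ⇒ negate
  Lon: 21 + 39/60 + 43.3/3600 = 21.6620278
  hemisphere W, so the sign is −
Point 5:
  φ: 62° + 29/60 + 3.8/3600 = 62 + 0.483333 + 0.001056 = 62.4843889
  hemisphere S, so the sign is −
  λ: 41′ + 11″ = 41.18333′; 139 + 41.18333/60 = 139.6863889
  E ⇒ keep positive
Point 6:
  φ: 6 + 38/60 + 55.5/3600 = 6.6487500
  N ⇒ keep positive
  λ: 2′ + 59″ = 2.98333′; 97 + 2.98333/60 = 97.0497222
  W ⇒ negate

1. -23.208472, -177.108056
2. 74.502125, -0.786014
3. -65.679714, -48.041500
4. -0.778306, -21.662028
5. -62.484389, 139.686389
6. 6.648750, -97.049722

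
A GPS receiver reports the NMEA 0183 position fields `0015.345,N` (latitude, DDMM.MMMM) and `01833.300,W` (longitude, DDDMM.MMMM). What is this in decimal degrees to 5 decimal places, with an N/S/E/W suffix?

φ: split at 2 digits → 00° and 15.345′; 0 + 15.345/60 = 0.255750
λ: degrees = first 3 digits = 18, minutes = 33.3; 18 + 33.3/60 = 18.555000

0.25575° N, 18.55500° W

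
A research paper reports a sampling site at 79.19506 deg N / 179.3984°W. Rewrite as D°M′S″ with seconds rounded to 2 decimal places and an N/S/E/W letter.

79°11′42.22″ N, 179°23′54.24″ W

Lat: whole degrees 79; 11.70360′ → 11′ and 42.2160″
Longitude: 0.398400 × 60 = 23.90400′ → 23′, remainder × 60 = 54.2400″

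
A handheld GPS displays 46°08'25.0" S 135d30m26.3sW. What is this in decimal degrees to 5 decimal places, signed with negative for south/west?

-46.14028, -135.50731

Latitude: 46 + 8/60 + 25/3600 = 46.140278
hemisphere S, so the sign is −
Lon: 135 + 30/60 + 26.3/3600 = 135.507306
hemisphere W, so the sign is −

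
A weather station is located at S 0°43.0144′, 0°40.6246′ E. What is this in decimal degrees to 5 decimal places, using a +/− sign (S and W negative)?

φ: 0 + 43.0144/60 = 0.716907
S ⇒ negate
Lon: 40.6246′ = 0.677077°; total 0.677077
E ⇒ keep positive

-0.71691, 0.67708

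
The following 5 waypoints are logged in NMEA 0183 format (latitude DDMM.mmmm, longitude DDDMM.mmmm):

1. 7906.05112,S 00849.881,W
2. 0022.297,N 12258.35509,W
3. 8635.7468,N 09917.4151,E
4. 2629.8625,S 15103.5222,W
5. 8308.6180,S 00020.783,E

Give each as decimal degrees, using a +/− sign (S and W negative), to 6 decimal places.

1. -79.100852, -8.831350
2. 0.371617, -122.972585
3. 86.595780, 99.290252
4. -26.497708, -151.058703
5. -83.143633, 0.346383

Point 1:
  Latitude: split at 2 digits → 79° and 6.05112′; 79 + 6.05112/60 = 79.1008520
  S → negative
  Lon: split at 3 digits → 008° and 49.881′; 8 + 49.881/60 = 8.8313500
  W ⇒ negate
Point 2:
  Latitude: split at 2 digits → 00° and 22.297′; 0 + 22.297/60 = 0.3716167
  N → positive
  Longitude: split at 3 digits → 122° and 58.35509′; 122 + 58.35509/60 = 122.9725848
  hemisphere W, so the sign is −
Point 3:
  Lat: degrees = first 2 digits = 86, minutes = 35.7468; 86 + 35.7468/60 = 86.5957800
  N → positive
  λ: split at 3 digits → 099° and 17.4151′; 99 + 17.4151/60 = 99.2902517
  E ⇒ keep positive
Point 4:
  Latitude: split at 2 digits → 26° and 29.8625′; 26 + 29.8625/60 = 26.4977083
  S → negative
  Longitude: degrees = first 3 digits = 151, minutes = 3.5222; 151 + 3.5222/60 = 151.0587033
  hemisphere W, so the sign is −
Point 5:
  Lat: split at 2 digits → 83° and 8.618′; 83 + 8.618/60 = 83.1436333
  hemisphere S, so the sign is −
  λ: degrees = first 3 digits = 0, minutes = 20.783; 0 + 20.783/60 = 0.3463833
  E → positive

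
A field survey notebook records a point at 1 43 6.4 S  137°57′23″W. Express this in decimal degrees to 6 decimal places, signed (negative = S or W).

-1.718444, -137.956389

Latitude: 1° + 43/60 + 6.4/3600 = 1 + 0.716667 + 0.001778 = 1.7184444
hemisphere S, so the sign is −
Longitude: 137° + 57/60 + 23/3600 = 137 + 0.950000 + 0.006389 = 137.9563889
W → negative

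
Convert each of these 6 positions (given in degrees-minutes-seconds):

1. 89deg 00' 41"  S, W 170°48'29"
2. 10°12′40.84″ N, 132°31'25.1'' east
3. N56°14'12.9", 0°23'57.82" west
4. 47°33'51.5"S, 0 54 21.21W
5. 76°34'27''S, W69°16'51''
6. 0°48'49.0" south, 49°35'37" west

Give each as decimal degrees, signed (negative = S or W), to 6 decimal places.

1. -89.011389, -170.808056
2. 10.211344, 132.523639
3. 56.236917, -0.399394
4. -47.564306, -0.905892
5. -76.574167, -69.280833
6. -0.813611, -49.593611

Point 1:
  Latitude: 89 + 0/60 + 41/3600 = 89.0113889
  hemisphere S, so the sign is −
  Longitude: 170° + 48/60 + 29/3600 = 170 + 0.800000 + 0.008056 = 170.8080556
  hemisphere W, so the sign is −
Point 2:
  Lat: 10 + 12/60 + 40.84/3600 = 10.2113444
  N ⇒ keep positive
  λ: 31′ + 25.1″ = 31.41833′; 132 + 31.41833/60 = 132.5236389
  E → positive
Point 3:
  Latitude: 56° + 14/60 + 12.9/3600 = 56 + 0.233333 + 0.003583 = 56.2369167
  N → positive
  Longitude: 0° + 23/60 + 57.82/3600 = 0 + 0.383333 + 0.016061 = 0.3993944
  W → negative
Point 4:
  φ: 33′ + 51.5″ = 33.85833′; 47 + 33.85833/60 = 47.5643056
  S ⇒ negate
  Longitude: 0 + 54/60 + 21.21/3600 = 0.9058917
  hemisphere W, so the sign is −
Point 5:
  Latitude: 76 + 34/60 + 27/3600 = 76.5741667
  S ⇒ negate
  Lon: 69 + 16/60 + 51/3600 = 69.2808333
  W ⇒ negate
Point 6:
  φ: 48′ + 49″ = 48.81667′; 0 + 48.81667/60 = 0.8136111
  S ⇒ negate
  Longitude: 35′ + 37″ = 35.61667′; 49 + 35.61667/60 = 49.5936111
  hemisphere W, so the sign is −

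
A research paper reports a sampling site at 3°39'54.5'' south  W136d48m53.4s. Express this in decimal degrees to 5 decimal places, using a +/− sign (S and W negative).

-3.66514, -136.81483

φ: 3° + 39/60 + 54.5/3600 = 3 + 0.650000 + 0.015139 = 3.665139
S → negative
Lon: 136° + 48/60 + 53.4/3600 = 136 + 0.800000 + 0.014833 = 136.814833
hemisphere W, so the sign is −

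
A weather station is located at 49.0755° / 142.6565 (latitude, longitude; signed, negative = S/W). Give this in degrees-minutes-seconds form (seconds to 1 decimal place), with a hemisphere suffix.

49°04′31.8″ N, 142°39′23.4″ E

Latitude: whole degrees 49; 4.53000′ → 4′ and 31.800″
Lon: 0.656500 × 60 = 39.39000′ → 39′, remainder × 60 = 23.400″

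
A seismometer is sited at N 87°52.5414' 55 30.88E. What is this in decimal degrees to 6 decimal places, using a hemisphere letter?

Latitude: 87 + 52.5414/60 = 87.8756900
Longitude: 55 + 30.88/60 = 55.5146667

87.875690° N, 55.514667° E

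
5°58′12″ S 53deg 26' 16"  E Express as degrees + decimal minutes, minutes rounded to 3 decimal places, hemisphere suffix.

5° 58.200′ S, 53° 26.267′ E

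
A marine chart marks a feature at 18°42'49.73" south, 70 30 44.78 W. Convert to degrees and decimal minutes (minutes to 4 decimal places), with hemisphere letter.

φ: 42 + 49.73/60 = 42.828833′
Lon: 30 + 44.78/60 = 30.746333′

18° 42.8288′ S, 70° 30.7463′ W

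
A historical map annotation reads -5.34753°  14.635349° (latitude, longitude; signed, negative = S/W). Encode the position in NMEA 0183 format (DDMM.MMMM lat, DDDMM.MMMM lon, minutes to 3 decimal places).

0520.852,S / 01438.121,E

Latitude is negative → S; |value| = 5.347530
φ: fractional part 0.347530 → 20.85180 minutes
λ: 14° + 0.635349 × 60 = 14° 38.12094′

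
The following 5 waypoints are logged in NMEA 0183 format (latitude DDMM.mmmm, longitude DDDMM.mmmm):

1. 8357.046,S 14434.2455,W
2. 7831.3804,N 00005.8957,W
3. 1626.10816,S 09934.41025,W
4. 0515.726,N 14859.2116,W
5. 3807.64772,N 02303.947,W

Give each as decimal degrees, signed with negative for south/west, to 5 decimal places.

Point 1:
  φ: split at 2 digits → 83° and 57.046′; 83 + 57.046/60 = 83.950767
  S ⇒ negate
  Longitude: split at 3 digits → 144° and 34.2455′; 144 + 34.2455/60 = 144.570758
  W ⇒ negate
Point 2:
  Latitude: degrees = first 2 digits = 78, minutes = 31.3804; 78 + 31.3804/60 = 78.523007
  N ⇒ keep positive
  Lon: degrees = first 3 digits = 0, minutes = 5.8957; 0 + 5.8957/60 = 0.098262
  hemisphere W, so the sign is −
Point 3:
  Latitude: degrees = first 2 digits = 16, minutes = 26.10816; 16 + 26.10816/60 = 16.435136
  S ⇒ negate
  Lon: degrees = first 3 digits = 99, minutes = 34.41025; 99 + 34.41025/60 = 99.573504
  hemisphere W, so the sign is −
Point 4:
  φ: degrees = first 2 digits = 5, minutes = 15.726; 5 + 15.726/60 = 5.262100
  N → positive
  λ: degrees = first 3 digits = 148, minutes = 59.2116; 148 + 59.2116/60 = 148.986860
  W → negative
Point 5:
  φ: split at 2 digits → 38° and 7.64772′; 38 + 7.64772/60 = 38.127462
  N ⇒ keep positive
  Longitude: split at 3 digits → 023° and 3.947′; 23 + 3.947/60 = 23.065783
  W ⇒ negate

1. -83.95077, -144.57076
2. 78.52301, -0.09826
3. -16.43514, -99.57350
4. 5.26210, -148.98686
5. 38.12746, -23.06578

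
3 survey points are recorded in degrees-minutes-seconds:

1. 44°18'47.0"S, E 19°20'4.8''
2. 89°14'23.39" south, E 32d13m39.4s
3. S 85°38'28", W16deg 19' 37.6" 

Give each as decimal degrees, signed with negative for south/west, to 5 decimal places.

1. -44.31306, 19.33467
2. -89.23983, 32.22761
3. -85.64111, -16.32711

Point 1:
  Lat: 44° + 18/60 + 47/3600 = 44 + 0.300000 + 0.013056 = 44.313056
  hemisphere S, so the sign is −
  λ: 20′ + 4.8″ = 20.08000′; 19 + 20.08000/60 = 19.334667
  E → positive
Point 2:
  φ: 14′ + 23.39″ = 14.38983′; 89 + 14.38983/60 = 89.239831
  hemisphere S, so the sign is −
  Longitude: 13′ + 39.4″ = 13.65667′; 32 + 13.65667/60 = 32.227611
  E → positive
Point 3:
  Lat: 38′ + 28″ = 38.46667′; 85 + 38.46667/60 = 85.641111
  S ⇒ negate
  Lon: 16° + 19/60 + 37.6/3600 = 16 + 0.316667 + 0.010444 = 16.327111
  W ⇒ negate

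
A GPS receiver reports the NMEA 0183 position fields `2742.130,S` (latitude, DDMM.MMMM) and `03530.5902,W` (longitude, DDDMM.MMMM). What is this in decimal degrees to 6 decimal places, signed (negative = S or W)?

Latitude: split at 2 digits → 27° and 42.13′; 27 + 42.13/60 = 27.7021667
hemisphere S, so the sign is −
λ: degrees = first 3 digits = 35, minutes = 30.5902; 35 + 30.5902/60 = 35.5098367
hemisphere W, so the sign is −

-27.702167, -35.509837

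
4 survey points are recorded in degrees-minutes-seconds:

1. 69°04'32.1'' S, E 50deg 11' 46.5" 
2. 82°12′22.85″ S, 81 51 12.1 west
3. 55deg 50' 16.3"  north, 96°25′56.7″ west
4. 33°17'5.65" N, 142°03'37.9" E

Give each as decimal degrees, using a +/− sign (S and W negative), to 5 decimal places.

Point 1:
  Latitude: 69 + 4/60 + 32.1/3600 = 69.075583
  hemisphere S, so the sign is −
  Longitude: 50° + 11/60 + 46.5/3600 = 50 + 0.183333 + 0.012917 = 50.196250
  E → positive
Point 2:
  φ: 82° + 12/60 + 22.85/3600 = 82 + 0.200000 + 0.006347 = 82.206347
  S → negative
  Lon: 81° + 51/60 + 12.1/3600 = 81 + 0.850000 + 0.003361 = 81.853361
  hemisphere W, so the sign is −
Point 3:
  Latitude: 55° + 50/60 + 16.3/3600 = 55 + 0.833333 + 0.004528 = 55.837861
  N → positive
  λ: 96 + 25/60 + 56.7/3600 = 96.432417
  W → negative
Point 4:
  Lat: 33° + 17/60 + 5.65/3600 = 33 + 0.283333 + 0.001569 = 33.284903
  N → positive
  Lon: 3′ + 37.9″ = 3.63167′; 142 + 3.63167/60 = 142.060528
  E → positive

1. -69.07558, 50.19625
2. -82.20635, -81.85336
3. 55.83786, -96.43242
4. 33.28490, 142.06053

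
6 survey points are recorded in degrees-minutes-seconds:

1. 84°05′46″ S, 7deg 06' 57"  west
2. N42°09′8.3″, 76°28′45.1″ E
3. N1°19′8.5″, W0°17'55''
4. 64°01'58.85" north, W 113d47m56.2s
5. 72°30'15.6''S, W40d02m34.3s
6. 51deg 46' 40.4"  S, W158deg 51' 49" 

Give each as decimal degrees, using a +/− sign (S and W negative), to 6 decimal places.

1. -84.096111, -7.115833
2. 42.152306, 76.479194
3. 1.319028, -0.298611
4. 64.033014, -113.798944
5. -72.504333, -40.042861
6. -51.777889, -158.863611

Point 1:
  Latitude: 5′ + 46″ = 5.76667′; 84 + 5.76667/60 = 84.0961111
  S ⇒ negate
  λ: 7 + 6/60 + 57/3600 = 7.1158333
  W ⇒ negate
Point 2:
  Latitude: 42° + 9/60 + 8.3/3600 = 42 + 0.150000 + 0.002306 = 42.1523056
  N → positive
  λ: 76 + 28/60 + 45.1/3600 = 76.4791944
  E → positive
Point 3:
  Lat: 19′ + 8.5″ = 19.14167′; 1 + 19.14167/60 = 1.3190278
  N ⇒ keep positive
  Lon: 0 + 17/60 + 55/3600 = 0.2986111
  W ⇒ negate
Point 4:
  φ: 1′ + 58.85″ = 1.98083′; 64 + 1.98083/60 = 64.0330139
  N → positive
  Lon: 113° + 47/60 + 56.2/3600 = 113 + 0.783333 + 0.015611 = 113.7989444
  hemisphere W, so the sign is −
Point 5:
  Latitude: 72° + 30/60 + 15.6/3600 = 72 + 0.500000 + 0.004333 = 72.5043333
  hemisphere S, so the sign is −
  Lon: 2′ + 34.3″ = 2.57167′; 40 + 2.57167/60 = 40.0428611
  W → negative
Point 6:
  Lat: 51 + 46/60 + 40.4/3600 = 51.7778889
  hemisphere S, so the sign is −
  λ: 158° + 51/60 + 49/3600 = 158 + 0.850000 + 0.013611 = 158.8636111
  W ⇒ negate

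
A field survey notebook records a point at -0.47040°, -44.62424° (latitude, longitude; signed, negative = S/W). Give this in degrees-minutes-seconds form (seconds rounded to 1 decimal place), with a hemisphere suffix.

0°28′13.4″ S, 44°37′27.3″ W

Latitude is negative → S; |value| = 0.470400
Latitude: 0.470400° → 28.22400′; 0.22400 × 60 = 13.440″
Longitude is negative → W; |value| = 44.624240
Longitude: 0.624240 × 60 = 37.45440′ → 37′, remainder × 60 = 27.264″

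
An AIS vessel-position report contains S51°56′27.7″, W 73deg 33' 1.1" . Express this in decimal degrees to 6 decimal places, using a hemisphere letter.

Lat: 51 + 56/60 + 27.7/3600 = 51.9410278
Longitude: 33′ + 1.1″ = 33.01833′; 73 + 33.01833/60 = 73.5503056

51.941028° S, 73.550306° W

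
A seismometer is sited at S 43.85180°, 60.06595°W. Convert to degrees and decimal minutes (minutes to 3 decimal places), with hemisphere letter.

φ: 43° + 0.851800 × 60 = 43° 51.10800′
Longitude: minutes = (60.065950 − 60) × 60 = 3.95700

43° 51.108′ S, 60° 3.957′ W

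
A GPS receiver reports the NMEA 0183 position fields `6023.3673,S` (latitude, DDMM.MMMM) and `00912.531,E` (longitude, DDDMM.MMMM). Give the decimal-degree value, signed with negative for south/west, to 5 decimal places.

φ: split at 2 digits → 60° and 23.3673′; 60 + 23.3673/60 = 60.389455
S → negative
Lon: degrees = first 3 digits = 9, minutes = 12.531; 9 + 12.531/60 = 9.208850
E → positive

-60.38946, 9.20885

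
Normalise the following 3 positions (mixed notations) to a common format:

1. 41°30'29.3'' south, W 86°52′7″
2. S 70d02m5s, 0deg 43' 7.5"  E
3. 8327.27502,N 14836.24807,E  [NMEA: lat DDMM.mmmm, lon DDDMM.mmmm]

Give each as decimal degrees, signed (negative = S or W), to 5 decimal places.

1. -41.50814, -86.86861
2. -70.03472, 0.71875
3. 83.45458, 148.60413

Point 1:
  Lat: 41 + 30/60 + 29.3/3600 = 41.508139
  hemisphere S, so the sign is −
  λ: 52′ + 7″ = 52.11667′; 86 + 52.11667/60 = 86.868611
  hemisphere W, so the sign is −
Point 2:
  Lat: 2′ + 5″ = 2.08333′; 70 + 2.08333/60 = 70.034722
  hemisphere S, so the sign is −
  λ: 43′ + 7.5″ = 43.12500′; 0 + 43.12500/60 = 0.718750
  E ⇒ keep positive
Point 3:
  Latitude: degrees = first 2 digits = 83, minutes = 27.27502; 83 + 27.27502/60 = 83.454584
  N ⇒ keep positive
  Longitude: split at 3 digits → 148° and 36.24807′; 148 + 36.24807/60 = 148.604135
  E ⇒ keep positive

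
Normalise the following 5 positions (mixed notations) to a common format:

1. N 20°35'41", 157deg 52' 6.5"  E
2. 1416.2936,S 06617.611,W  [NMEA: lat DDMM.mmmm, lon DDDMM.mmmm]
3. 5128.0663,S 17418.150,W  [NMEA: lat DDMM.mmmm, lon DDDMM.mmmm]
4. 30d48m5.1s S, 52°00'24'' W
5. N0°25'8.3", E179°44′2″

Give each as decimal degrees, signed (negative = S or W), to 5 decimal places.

Point 1:
  φ: 35′ + 41″ = 35.68333′; 20 + 35.68333/60 = 20.594722
  N ⇒ keep positive
  Lon: 157 + 52/60 + 6.5/3600 = 157.868472
  E → positive
Point 2:
  Latitude: split at 2 digits → 14° and 16.2936′; 14 + 16.2936/60 = 14.271560
  S ⇒ negate
  Longitude: degrees = first 3 digits = 66, minutes = 17.611; 66 + 17.611/60 = 66.293517
  hemisphere W, so the sign is −
Point 3:
  φ: degrees = first 2 digits = 51, minutes = 28.0663; 51 + 28.0663/60 = 51.467772
  S ⇒ negate
  Lon: split at 3 digits → 174° and 18.15′; 174 + 18.15/60 = 174.302500
  hemisphere W, so the sign is −
Point 4:
  Latitude: 30° + 48/60 + 5.1/3600 = 30 + 0.800000 + 0.001417 = 30.801417
  S → negative
  λ: 0′ + 24″ = 0.40000′; 52 + 0.40000/60 = 52.006667
  W → negative
Point 5:
  Lat: 0 + 25/60 + 8.3/3600 = 0.418972
  N ⇒ keep positive
  Longitude: 179° + 44/60 + 2/3600 = 179 + 0.733333 + 0.000556 = 179.733889
  E ⇒ keep positive

1. 20.59472, 157.86847
2. -14.27156, -66.29352
3. -51.46777, -174.30250
4. -30.80142, -52.00667
5. 0.41897, 179.73389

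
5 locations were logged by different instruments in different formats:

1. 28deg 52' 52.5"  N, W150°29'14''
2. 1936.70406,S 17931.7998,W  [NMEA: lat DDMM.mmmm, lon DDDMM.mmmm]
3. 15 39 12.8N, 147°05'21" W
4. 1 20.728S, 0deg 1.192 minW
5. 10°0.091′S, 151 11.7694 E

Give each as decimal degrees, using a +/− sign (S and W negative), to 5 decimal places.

Point 1:
  φ: 28 + 52/60 + 52.5/3600 = 28.881250
  N → positive
  λ: 29′ + 14″ = 29.23333′; 150 + 29.23333/60 = 150.487222
  W → negative
Point 2:
  φ: split at 2 digits → 19° and 36.70406′; 19 + 36.70406/60 = 19.611734
  hemisphere S, so the sign is −
  Lon: degrees = first 3 digits = 179, minutes = 31.7998; 179 + 31.7998/60 = 179.529997
  hemisphere W, so the sign is −
Point 3:
  Lat: 15 + 39/60 + 12.8/3600 = 15.653556
  N → positive
  Lon: 147° + 5/60 + 21/3600 = 147 + 0.083333 + 0.005833 = 147.089167
  hemisphere W, so the sign is −
Point 4:
  Lat: 20.728′ = 0.345467°; total 1.345467
  S ⇒ negate
  Lon: 0 + 1.192/60 = 0.019867
  W ⇒ negate
Point 5:
  Lat: 0.091′ = 0.001517°; total 10.001517
  S → negative
  Longitude: 151 + 11.7694/60 = 151.196157
  E → positive

1. 28.88125, -150.48722
2. -19.61173, -179.53000
3. 15.65356, -147.08917
4. -1.34547, -0.01987
5. -10.00152, 151.19616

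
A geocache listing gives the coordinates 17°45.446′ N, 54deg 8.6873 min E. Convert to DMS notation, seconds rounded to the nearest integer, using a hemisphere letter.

17°45′27″ N, 54°08′41″ E

Lat: 45.44600′ → 45′ and 0.44600 × 60 = 26.76″
λ: 8.68730′ → 8′ and 0.68730 × 60 = 41.24″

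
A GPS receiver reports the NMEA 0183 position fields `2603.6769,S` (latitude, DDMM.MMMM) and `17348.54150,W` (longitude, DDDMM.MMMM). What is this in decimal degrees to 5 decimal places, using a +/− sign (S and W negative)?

φ: degrees = first 2 digits = 26, minutes = 3.6769; 26 + 3.6769/60 = 26.061282
S → negative
Longitude: degrees = first 3 digits = 173, minutes = 48.5415; 173 + 48.5415/60 = 173.809025
W ⇒ negate

-26.06128, -173.80903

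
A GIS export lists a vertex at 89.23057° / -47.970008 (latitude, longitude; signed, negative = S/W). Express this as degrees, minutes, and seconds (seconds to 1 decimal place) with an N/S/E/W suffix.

89°13′50.1″ N, 47°58′12.0″ W

Lat: 0.230570 × 60 = 13.83420′ → 13′, remainder × 60 = 50.052″
Longitude is negative → W; |value| = 47.970008
Longitude: 0.970008° → 58.20048′; 0.20048 × 60 = 12.029″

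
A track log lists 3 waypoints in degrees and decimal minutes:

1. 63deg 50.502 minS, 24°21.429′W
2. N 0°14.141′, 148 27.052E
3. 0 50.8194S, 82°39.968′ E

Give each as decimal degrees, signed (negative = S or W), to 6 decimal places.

1. -63.841700, -24.357150
2. 0.235683, 148.450867
3. -0.846990, 82.666133

Point 1:
  Latitude: 63 + 50.502/60 = 63.8417000
  hemisphere S, so the sign is −
  λ: 21.429′ = 0.357150°; total 24.3571500
  hemisphere W, so the sign is −
Point 2:
  φ: 14.141′ = 0.235683°; total 0.2356833
  N ⇒ keep positive
  Lon: 148 + 27.052/60 = 148.4508667
  E ⇒ keep positive
Point 3:
  φ: 50.8194′ = 0.846990°; total 0.8469900
  hemisphere S, so the sign is −
  λ: 39.968′ = 0.666133°; total 82.6661333
  E → positive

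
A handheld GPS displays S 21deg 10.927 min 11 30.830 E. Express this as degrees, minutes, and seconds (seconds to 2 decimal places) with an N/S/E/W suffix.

21°10′55.62″ S, 11°30′49.80″ E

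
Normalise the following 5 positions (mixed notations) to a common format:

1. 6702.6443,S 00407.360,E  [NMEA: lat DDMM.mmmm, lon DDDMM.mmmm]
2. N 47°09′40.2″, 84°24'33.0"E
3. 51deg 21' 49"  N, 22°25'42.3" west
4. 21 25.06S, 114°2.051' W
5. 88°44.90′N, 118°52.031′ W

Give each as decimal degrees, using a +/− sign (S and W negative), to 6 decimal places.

Point 1:
  Lat: degrees = first 2 digits = 67, minutes = 2.6443; 67 + 2.6443/60 = 67.0440717
  S ⇒ negate
  λ: degrees = first 3 digits = 4, minutes = 7.36; 4 + 7.36/60 = 4.1226667
  E → positive
Point 2:
  Latitude: 47° + 9/60 + 40.2/3600 = 47 + 0.150000 + 0.011167 = 47.1611667
  N → positive
  Lon: 24′ + 33″ = 24.55000′; 84 + 24.55000/60 = 84.4091667
  E ⇒ keep positive
Point 3:
  φ: 21′ + 49″ = 21.81667′; 51 + 21.81667/60 = 51.3636111
  N → positive
  Lon: 25′ + 42.3″ = 25.70500′; 22 + 25.70500/60 = 22.4284167
  W → negative
Point 4:
  φ: 21 + 25.06/60 = 21.4176667
  hemisphere S, so the sign is −
  λ: 114 + 2.051/60 = 114.0341833
  hemisphere W, so the sign is −
Point 5:
  Latitude: 88 + 44.9/60 = 88.7483333
  N → positive
  Lon: 52.031′ = 0.867183°; total 118.8671833
  hemisphere W, so the sign is −

1. -67.044072, 4.122667
2. 47.161167, 84.409167
3. 51.363611, -22.428417
4. -21.417667, -114.034183
5. 88.748333, -118.867183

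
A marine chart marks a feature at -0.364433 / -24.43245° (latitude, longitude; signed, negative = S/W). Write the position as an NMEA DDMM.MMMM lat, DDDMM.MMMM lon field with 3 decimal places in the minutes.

Latitude is negative → S; |value| = 0.364433
Latitude: minutes = (0.364433 − 0) × 60 = 21.86598
Longitude is negative → W; |value| = 24.432450
Lon: minutes = (24.432450 − 24) × 60 = 25.94700

0021.866,S / 02425.947,W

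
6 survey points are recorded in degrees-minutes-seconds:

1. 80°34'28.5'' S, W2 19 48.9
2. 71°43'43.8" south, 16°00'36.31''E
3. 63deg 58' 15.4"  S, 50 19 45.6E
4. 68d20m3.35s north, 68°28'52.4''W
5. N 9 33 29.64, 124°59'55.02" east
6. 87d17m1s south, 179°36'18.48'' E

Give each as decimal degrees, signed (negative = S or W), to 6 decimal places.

1. -80.574583, -2.330250
2. -71.728833, 16.010086
3. -63.970944, 50.329333
4. 68.334264, -68.481222
5. 9.558233, 124.998617
6. -87.283611, 179.605133

Point 1:
  Lat: 80° + 34/60 + 28.5/3600 = 80 + 0.566667 + 0.007917 = 80.5745833
  hemisphere S, so the sign is −
  λ: 2° + 19/60 + 48.9/3600 = 2 + 0.316667 + 0.013583 = 2.3302500
  W → negative
Point 2:
  φ: 71 + 43/60 + 43.8/3600 = 71.7288333
  S ⇒ negate
  Lon: 16° + 0/60 + 36.31/3600 = 16 + 0.000000 + 0.010086 = 16.0100861
  E → positive
Point 3:
  φ: 63 + 58/60 + 15.4/3600 = 63.9709444
  S → negative
  Longitude: 50° + 19/60 + 45.6/3600 = 50 + 0.316667 + 0.012667 = 50.3293333
  E → positive
Point 4:
  φ: 68 + 20/60 + 3.35/3600 = 68.3342639
  N ⇒ keep positive
  λ: 68° + 28/60 + 52.4/3600 = 68 + 0.466667 + 0.014556 = 68.4812222
  W ⇒ negate
Point 5:
  Latitude: 9° + 33/60 + 29.64/3600 = 9 + 0.550000 + 0.008233 = 9.5582333
  N ⇒ keep positive
  Lon: 124° + 59/60 + 55.02/3600 = 124 + 0.983333 + 0.015283 = 124.9986167
  E ⇒ keep positive
Point 6:
  Latitude: 87 + 17/60 + 1/3600 = 87.2836111
  S ⇒ negate
  Lon: 179 + 36/60 + 18.48/3600 = 179.6051333
  E ⇒ keep positive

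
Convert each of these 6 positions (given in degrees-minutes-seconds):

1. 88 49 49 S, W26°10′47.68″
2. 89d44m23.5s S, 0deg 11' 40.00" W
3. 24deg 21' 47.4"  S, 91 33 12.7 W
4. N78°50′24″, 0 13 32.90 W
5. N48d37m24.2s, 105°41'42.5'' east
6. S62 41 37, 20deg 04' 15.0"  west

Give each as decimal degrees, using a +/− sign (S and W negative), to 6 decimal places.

Point 1:
  Lat: 88° + 49/60 + 49/3600 = 88 + 0.816667 + 0.013611 = 88.8302778
  S → negative
  Lon: 26 + 10/60 + 47.68/3600 = 26.1799111
  hemisphere W, so the sign is −
Point 2:
  φ: 89 + 44/60 + 23.5/3600 = 89.7398611
  S ⇒ negate
  λ: 0° + 11/60 + 40/3600 = 0 + 0.183333 + 0.011111 = 0.1944444
  hemisphere W, so the sign is −
Point 3:
  Latitude: 24 + 21/60 + 47.4/3600 = 24.3631667
  S ⇒ negate
  Lon: 91 + 33/60 + 12.7/3600 = 91.5535278
  hemisphere W, so the sign is −
Point 4:
  Latitude: 78 + 50/60 + 24/3600 = 78.8400000
  N ⇒ keep positive
  Longitude: 0 + 13/60 + 32.9/3600 = 0.2258056
  hemisphere W, so the sign is −
Point 5:
  φ: 48 + 37/60 + 24.2/3600 = 48.6233889
  N ⇒ keep positive
  Lon: 105° + 41/60 + 42.5/3600 = 105 + 0.683333 + 0.011806 = 105.6951389
  E ⇒ keep positive
Point 6:
  φ: 62 + 41/60 + 37/3600 = 62.6936111
  S → negative
  Lon: 20 + 4/60 + 15/3600 = 20.0708333
  W ⇒ negate

1. -88.830278, -26.179911
2. -89.739861, -0.194444
3. -24.363167, -91.553528
4. 78.840000, -0.225806
5. 48.623389, 105.695139
6. -62.693611, -20.070833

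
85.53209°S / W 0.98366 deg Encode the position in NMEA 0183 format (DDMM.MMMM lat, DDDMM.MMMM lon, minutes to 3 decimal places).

Lat: 85° + 0.532090 × 60 = 85° 31.92540′
λ: 0° + 0.983660 × 60 = 0° 59.01960′

8531.925,S / 00059.020,W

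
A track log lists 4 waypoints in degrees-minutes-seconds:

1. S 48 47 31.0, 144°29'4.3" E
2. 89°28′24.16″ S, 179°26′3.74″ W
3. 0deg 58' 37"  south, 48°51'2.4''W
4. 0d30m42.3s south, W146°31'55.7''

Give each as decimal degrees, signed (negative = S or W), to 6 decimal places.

1. -48.791944, 144.484528
2. -89.473378, -179.434372
3. -0.976944, -48.850667
4. -0.511750, -146.532139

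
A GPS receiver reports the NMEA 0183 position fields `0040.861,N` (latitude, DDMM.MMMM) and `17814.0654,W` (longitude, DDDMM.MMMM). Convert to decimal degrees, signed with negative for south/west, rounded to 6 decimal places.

0.681017, -178.234423

φ: split at 2 digits → 00° and 40.861′; 0 + 40.861/60 = 0.6810167
N → positive
Longitude: degrees = first 3 digits = 178, minutes = 14.0654; 178 + 14.0654/60 = 178.2344233
W → negative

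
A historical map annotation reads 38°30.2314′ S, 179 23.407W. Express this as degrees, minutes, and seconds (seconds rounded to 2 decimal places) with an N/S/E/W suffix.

38°30′13.88″ S, 179°23′24.42″ W

Lat: 30.23140′ → 30′ and 0.23140 × 60 = 13.8840″
Lon: fractional minutes 0.40700 × 60 = 24.4200″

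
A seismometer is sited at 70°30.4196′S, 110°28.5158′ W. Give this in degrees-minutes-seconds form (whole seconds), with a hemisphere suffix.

70°30′25″ S, 110°28′31″ W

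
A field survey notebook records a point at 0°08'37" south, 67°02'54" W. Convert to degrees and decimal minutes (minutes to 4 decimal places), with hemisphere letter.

Latitude: 8 + 37/60 = 8.616667′
λ: 2 + 54/60 = 2.900000′

0° 8.6167′ S, 67° 2.9000′ W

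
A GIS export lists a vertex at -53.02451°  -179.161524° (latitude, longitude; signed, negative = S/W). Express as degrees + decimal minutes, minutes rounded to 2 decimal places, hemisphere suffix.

Latitude is negative → S; |value| = 53.024510
Latitude: fractional part 0.024510 → 1.4706 minutes
Longitude is negative → W; |value| = 179.161524
Lon: minutes = (179.161524 − 179) × 60 = 9.6914

53° 1.47′ S, 179° 9.69′ W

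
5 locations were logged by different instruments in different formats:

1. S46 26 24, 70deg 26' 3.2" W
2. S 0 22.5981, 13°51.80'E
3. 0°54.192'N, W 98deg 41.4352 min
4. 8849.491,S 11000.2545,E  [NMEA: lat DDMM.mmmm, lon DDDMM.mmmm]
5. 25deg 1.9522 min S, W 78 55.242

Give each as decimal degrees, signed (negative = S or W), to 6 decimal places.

Point 1:
  Lat: 26′ + 24″ = 26.40000′; 46 + 26.40000/60 = 46.4400000
  S → negative
  λ: 70° + 26/60 + 3.2/3600 = 70 + 0.433333 + 0.000889 = 70.4342222
  hemisphere W, so the sign is −
Point 2:
  φ: 0 + 22.5981/60 = 0.3766350
  S ⇒ negate
  Longitude: 13 + 51.8/60 = 13.8633333
  E ⇒ keep positive
Point 3:
  φ: 0 + 54.192/60 = 0.9032000
  N → positive
  Lon: 98 + 41.4352/60 = 98.6905867
  W ⇒ negate
Point 4:
  Latitude: split at 2 digits → 88° and 49.491′; 88 + 49.491/60 = 88.8248500
  S ⇒ negate
  Longitude: degrees = first 3 digits = 110, minutes = 0.2545; 110 + 0.2545/60 = 110.0042417
  E → positive
Point 5:
  Latitude: 25 + 1.9522/60 = 25.0325367
  hemisphere S, so the sign is −
  Longitude: 55.242′ = 0.920700°; total 78.9207000
  W → negative

1. -46.440000, -70.434222
2. -0.376635, 13.863333
3. 0.903200, -98.690587
4. -88.824850, 110.004242
5. -25.032537, -78.920700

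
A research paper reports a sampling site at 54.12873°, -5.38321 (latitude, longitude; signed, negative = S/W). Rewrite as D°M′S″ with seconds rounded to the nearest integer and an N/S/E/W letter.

54°07′43″ N, 5°23′0″ W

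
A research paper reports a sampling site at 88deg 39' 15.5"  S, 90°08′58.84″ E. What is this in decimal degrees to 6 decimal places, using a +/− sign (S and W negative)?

Lat: 39′ + 15.5″ = 39.25833′; 88 + 39.25833/60 = 88.6543056
hemisphere S, so the sign is −
Lon: 90 + 8/60 + 58.84/3600 = 90.1496778
E ⇒ keep positive

-88.654306, 90.149678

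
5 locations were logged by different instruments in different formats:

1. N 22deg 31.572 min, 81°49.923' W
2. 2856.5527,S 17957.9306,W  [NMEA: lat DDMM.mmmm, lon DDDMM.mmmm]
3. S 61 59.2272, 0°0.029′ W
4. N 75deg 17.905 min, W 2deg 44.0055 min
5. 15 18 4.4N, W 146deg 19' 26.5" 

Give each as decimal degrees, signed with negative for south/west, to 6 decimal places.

Point 1:
  φ: 31.572′ = 0.526200°; total 22.5262000
  N ⇒ keep positive
  Lon: 49.923′ = 0.832050°; total 81.8320500
  W ⇒ negate
Point 2:
  Lat: degrees = first 2 digits = 28, minutes = 56.5527; 28 + 56.5527/60 = 28.9425450
  S → negative
  Lon: split at 3 digits → 179° and 57.9306′; 179 + 57.9306/60 = 179.9655100
  hemisphere W, so the sign is −
Point 3:
  φ: 61 + 59.2272/60 = 61.9871200
  hemisphere S, so the sign is −
  Lon: 0.029′ = 0.000483°; total 0.0004833
  W → negative
Point 4:
  Latitude: 17.905′ = 0.298417°; total 75.2984167
  N → positive
  Lon: 2 + 44.0055/60 = 2.7334250
  W → negative
Point 5:
  Latitude: 18′ + 4.4″ = 18.07333′; 15 + 18.07333/60 = 15.3012222
  N ⇒ keep positive
  Lon: 146 + 19/60 + 26.5/3600 = 146.3240278
  W → negative

1. 22.526200, -81.832050
2. -28.942545, -179.965510
3. -61.987120, -0.000483
4. 75.298417, -2.733425
5. 15.301222, -146.324028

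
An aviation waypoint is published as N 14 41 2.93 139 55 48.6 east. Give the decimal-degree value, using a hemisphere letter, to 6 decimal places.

14.684147° N, 139.930167° E

Latitude: 41′ + 2.93″ = 41.04883′; 14 + 41.04883/60 = 14.6841472
Longitude: 55′ + 48.6″ = 55.81000′; 139 + 55.81000/60 = 139.9301667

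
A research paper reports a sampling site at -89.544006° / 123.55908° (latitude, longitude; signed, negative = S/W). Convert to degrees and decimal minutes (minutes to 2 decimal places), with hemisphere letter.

Latitude is negative → S; |value| = 89.544006
Latitude: 89° + 0.544006 × 60 = 89° 32.6404′
Lon: fractional part 0.559080 → 33.5448 minutes

89° 32.64′ S, 123° 33.54′ E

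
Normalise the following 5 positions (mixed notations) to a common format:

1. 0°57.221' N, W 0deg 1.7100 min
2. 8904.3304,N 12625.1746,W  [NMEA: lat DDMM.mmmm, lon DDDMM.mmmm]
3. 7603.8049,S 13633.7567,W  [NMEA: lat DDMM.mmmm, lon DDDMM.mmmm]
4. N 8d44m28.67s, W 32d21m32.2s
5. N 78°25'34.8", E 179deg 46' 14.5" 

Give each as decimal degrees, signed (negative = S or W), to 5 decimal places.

1. 0.95368, -0.02850
2. 89.07217, -126.41958
3. -76.06342, -136.56261
4. 8.74130, -32.35894
5. 78.42633, 179.77069

Point 1:
  Latitude: 0 + 57.221/60 = 0.953683
  N → positive
  Lon: 1.71′ = 0.028500°; total 0.028500
  W → negative
Point 2:
  Latitude: split at 2 digits → 89° and 4.3304′; 89 + 4.3304/60 = 89.072173
  N ⇒ keep positive
  Lon: degrees = first 3 digits = 126, minutes = 25.1746; 126 + 25.1746/60 = 126.419577
  hemisphere W, so the sign is −
Point 3:
  φ: degrees = first 2 digits = 76, minutes = 3.8049; 76 + 3.8049/60 = 76.063415
  S → negative
  Lon: split at 3 digits → 136° and 33.7567′; 136 + 33.7567/60 = 136.562612
  W ⇒ negate
Point 4:
  Lat: 8° + 44/60 + 28.67/3600 = 8 + 0.733333 + 0.007964 = 8.741297
  N ⇒ keep positive
  Lon: 32 + 21/60 + 32.2/3600 = 32.358944
  W ⇒ negate
Point 5:
  φ: 78 + 25/60 + 34.8/3600 = 78.426333
  N ⇒ keep positive
  λ: 46′ + 14.5″ = 46.24167′; 179 + 46.24167/60 = 179.770694
  E ⇒ keep positive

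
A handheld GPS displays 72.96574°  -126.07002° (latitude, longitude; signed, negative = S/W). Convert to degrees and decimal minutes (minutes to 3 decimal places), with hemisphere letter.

72° 57.944′ N, 126° 4.201′ W

Latitude: minutes = (72.965740 − 72) × 60 = 57.94440
Longitude is negative → W; |value| = 126.070020
λ: minutes = (126.070020 − 126) × 60 = 4.20120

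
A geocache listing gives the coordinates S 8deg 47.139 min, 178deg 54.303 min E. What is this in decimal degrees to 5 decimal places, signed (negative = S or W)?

-8.78565, 178.90505

Latitude: 8 + 47.139/60 = 8.785650
hemisphere S, so the sign is −
λ: 54.303′ = 0.905050°; total 178.905050
E → positive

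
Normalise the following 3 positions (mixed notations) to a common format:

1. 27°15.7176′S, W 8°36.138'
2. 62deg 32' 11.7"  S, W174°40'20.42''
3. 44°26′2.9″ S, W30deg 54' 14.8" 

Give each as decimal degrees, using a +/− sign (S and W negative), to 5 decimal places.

Point 1:
  Lat: 27 + 15.7176/60 = 27.261960
  S → negative
  Lon: 36.138′ = 0.602300°; total 8.602300
  W → negative
Point 2:
  Lat: 62 + 32/60 + 11.7/3600 = 62.536583
  hemisphere S, so the sign is −
  λ: 40′ + 20.42″ = 40.34033′; 174 + 40.34033/60 = 174.672339
  W ⇒ negate
Point 3:
  φ: 26′ + 2.9″ = 26.04833′; 44 + 26.04833/60 = 44.434139
  hemisphere S, so the sign is −
  Longitude: 30 + 54/60 + 14.8/3600 = 30.904111
  hemisphere W, so the sign is −

1. -27.26196, -8.60230
2. -62.53658, -174.67234
3. -44.43414, -30.90411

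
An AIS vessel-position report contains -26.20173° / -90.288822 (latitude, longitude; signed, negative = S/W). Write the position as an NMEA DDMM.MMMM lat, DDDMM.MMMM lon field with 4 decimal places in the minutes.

2612.1038,S / 09017.3293,W

Latitude is negative → S; |value| = 26.201730
Latitude: minutes = (26.201730 − 26) × 60 = 12.103800
Longitude is negative → W; |value| = 90.288822
Longitude: fractional part 0.288822 → 17.329320 minutes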